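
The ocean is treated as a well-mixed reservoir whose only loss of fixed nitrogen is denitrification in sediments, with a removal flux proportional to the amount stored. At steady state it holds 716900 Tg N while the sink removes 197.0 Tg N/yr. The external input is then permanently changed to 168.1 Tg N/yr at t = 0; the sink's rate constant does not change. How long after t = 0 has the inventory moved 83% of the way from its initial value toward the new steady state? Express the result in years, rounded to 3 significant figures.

τ = M₀/F₀ = 716900/197.0 = 3639 yr.
The remaining gap fraction is e^(−t/τ); 83% covered ⇒ e^(−t/τ) = 0.170.
t = −τ ln(0.170) = 3639 × 1.772 = 6448 yr.

6450 yr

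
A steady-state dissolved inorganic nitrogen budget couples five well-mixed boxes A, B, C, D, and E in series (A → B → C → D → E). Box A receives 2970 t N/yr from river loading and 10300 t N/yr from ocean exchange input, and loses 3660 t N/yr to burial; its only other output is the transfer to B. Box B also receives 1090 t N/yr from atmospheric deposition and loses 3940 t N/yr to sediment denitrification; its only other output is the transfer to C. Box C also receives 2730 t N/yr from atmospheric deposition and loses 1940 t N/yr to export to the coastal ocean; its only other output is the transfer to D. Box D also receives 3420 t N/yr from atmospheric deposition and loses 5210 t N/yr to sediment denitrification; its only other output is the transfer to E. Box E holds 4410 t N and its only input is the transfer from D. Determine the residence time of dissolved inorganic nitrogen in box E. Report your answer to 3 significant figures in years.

Box A: F(A→B) = (2970 + 10300) − 3660 = 9610.0 t N/yr.
Box B: F(B→C) = (9610.0 + 1090) − 3940 = 6760.0 t N/yr.
Box C: F(C→D) = (6760.0 + 2730) − 1940 = 7550.0 t N/yr.
Box D: F(D→E) = (7550.0 + 3420) − 5210 = 5760.0 t N/yr.
Box E throughput = its input = 5760.0 t N/yr; τ = 4410 / 5760.0 = 0.7656 yr.

0.766 yr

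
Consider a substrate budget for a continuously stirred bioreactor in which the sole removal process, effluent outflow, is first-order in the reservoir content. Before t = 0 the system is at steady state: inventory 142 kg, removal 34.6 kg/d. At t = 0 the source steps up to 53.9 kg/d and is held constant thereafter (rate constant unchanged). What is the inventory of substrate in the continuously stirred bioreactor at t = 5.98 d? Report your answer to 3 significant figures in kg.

Residence time τ = M₀/F₀ = 4.104 d. The eventual steady state is M_∞ = M₀·(F₁/F₀) = 142 × 53.9/34.6 = 221.21 kg.
The anomaly ΔM(t) = M(t) − M_∞ decays as ΔM₀·e^(−t/τ) with ΔM₀ = 142 − 221.21 = −79.21 kg.
At t = 5.98 d, e^(−t/τ) = e^(−1.457) = 0.2329, so ΔM = −18.45 kg and M = 221.21 − 18.45 = 202.76 kg.

203 kg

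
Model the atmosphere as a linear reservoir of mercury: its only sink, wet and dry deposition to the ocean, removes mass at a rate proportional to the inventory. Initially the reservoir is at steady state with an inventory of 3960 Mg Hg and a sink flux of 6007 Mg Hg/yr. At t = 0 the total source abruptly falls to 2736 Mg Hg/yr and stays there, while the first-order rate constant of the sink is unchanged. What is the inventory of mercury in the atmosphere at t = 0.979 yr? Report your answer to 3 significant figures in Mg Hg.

Residence time τ = M₀/F₀ = 0.6592 yr. The eventual steady state is M_∞ = M₀·(F₁/F₀) = 3960 × 2736/6007 = 1803.7 Mg Hg.
The anomaly ΔM(t) = M(t) − M_∞ decays as ΔM₀·e^(−t/τ) with ΔM₀ = 3960 − 1803.7 = 2156 Mg Hg.
At t = 0.979 yr, e^(−t/τ) = e^(−1.485) = 0.2265, so ΔM = 488.4 Mg Hg and M = 1803.7 + 488.4 = 2292.0 Mg Hg.

2290 Mg Hg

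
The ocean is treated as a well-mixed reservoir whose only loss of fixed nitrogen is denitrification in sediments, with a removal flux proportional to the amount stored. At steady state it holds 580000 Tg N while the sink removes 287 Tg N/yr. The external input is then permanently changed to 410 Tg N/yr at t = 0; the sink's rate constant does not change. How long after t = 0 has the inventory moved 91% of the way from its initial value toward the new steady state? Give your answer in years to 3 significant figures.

4870 yr

τ = M₀/F₀ = 580000/287 = 2021 yr.
The remaining gap fraction is e^(−t/τ); 91% covered ⇒ e^(−t/τ) = 0.0900.
t = −τ ln(0.0900) = 2021 × 2.408 = 4866 yr.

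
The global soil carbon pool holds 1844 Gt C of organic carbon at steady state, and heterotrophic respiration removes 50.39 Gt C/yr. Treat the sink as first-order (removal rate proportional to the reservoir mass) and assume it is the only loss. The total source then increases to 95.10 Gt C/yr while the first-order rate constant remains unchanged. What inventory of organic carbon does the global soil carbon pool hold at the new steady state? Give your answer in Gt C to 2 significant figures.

Rate constant k = F/M = 50.39 / 1844 = 0.02733 yr⁻¹.
At the new steady state, source = k·M_new ⇒ M_new = 95.10 / 0.02733 = 3480 Gt C.
(Equivalently M_new = M × F_new/F_old = 1844 × 95.10/50.39.)

3500 Gt C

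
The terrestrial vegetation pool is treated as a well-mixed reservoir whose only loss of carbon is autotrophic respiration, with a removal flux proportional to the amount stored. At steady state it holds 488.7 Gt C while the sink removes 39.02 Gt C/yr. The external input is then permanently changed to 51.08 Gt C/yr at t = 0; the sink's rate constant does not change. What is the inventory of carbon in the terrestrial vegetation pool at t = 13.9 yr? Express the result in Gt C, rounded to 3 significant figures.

Residence time τ = M₀/F₀ = 12.52 yr. The eventual steady state is M_∞ = M₀·(F₁/F₀) = 488.7 × 51.08/39.02 = 639.74 Gt C.
The anomaly ΔM(t) = M(t) − M_∞ decays as ΔM₀·e^(−t/τ) with ΔM₀ = 488.7 − 639.74 = −151.0 Gt C.
At t = 13.9 yr, e^(−t/τ) = e^(−1.110) = 0.3296, so ΔM = −49.79 Gt C and M = 639.74 − 49.79 = 589.96 Gt C.

590 Gt C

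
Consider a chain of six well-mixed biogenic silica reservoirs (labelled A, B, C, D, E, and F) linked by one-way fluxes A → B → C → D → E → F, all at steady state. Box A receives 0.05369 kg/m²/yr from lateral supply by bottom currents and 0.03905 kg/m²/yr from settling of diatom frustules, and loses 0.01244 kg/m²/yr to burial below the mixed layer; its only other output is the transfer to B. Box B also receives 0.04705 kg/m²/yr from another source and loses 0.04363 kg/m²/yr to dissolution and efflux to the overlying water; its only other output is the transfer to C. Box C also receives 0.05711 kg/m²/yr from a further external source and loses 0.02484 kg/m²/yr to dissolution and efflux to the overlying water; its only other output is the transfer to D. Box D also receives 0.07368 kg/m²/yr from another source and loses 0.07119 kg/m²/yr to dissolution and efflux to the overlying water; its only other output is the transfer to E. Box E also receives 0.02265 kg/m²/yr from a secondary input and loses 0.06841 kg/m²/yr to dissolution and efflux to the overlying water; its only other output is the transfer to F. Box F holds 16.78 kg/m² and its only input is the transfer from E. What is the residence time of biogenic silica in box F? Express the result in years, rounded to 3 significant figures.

Box A: F(A→B) = (0.05369 + 0.03905) − 0.01244 = 0.080300 kg/m²/yr.
Box B: F(B→C) = (0.080300 + 0.04705) − 0.04363 = 0.083720 kg/m²/yr.
Box C: F(C→D) = (0.083720 + 0.05711) − 0.02484 = 0.11599 kg/m²/yr.
Box D: F(D→E) = (0.11599 + 0.07368) − 0.07119 = 0.11848 kg/m²/yr.
Box E: F(E→F) = (0.11848 + 0.02265) − 0.06841 = 0.072720 kg/m²/yr.
Box F throughput = its input = 0.072720 kg/m²/yr; τ = 16.78 / 0.072720 = 230.7 yr.

231 yr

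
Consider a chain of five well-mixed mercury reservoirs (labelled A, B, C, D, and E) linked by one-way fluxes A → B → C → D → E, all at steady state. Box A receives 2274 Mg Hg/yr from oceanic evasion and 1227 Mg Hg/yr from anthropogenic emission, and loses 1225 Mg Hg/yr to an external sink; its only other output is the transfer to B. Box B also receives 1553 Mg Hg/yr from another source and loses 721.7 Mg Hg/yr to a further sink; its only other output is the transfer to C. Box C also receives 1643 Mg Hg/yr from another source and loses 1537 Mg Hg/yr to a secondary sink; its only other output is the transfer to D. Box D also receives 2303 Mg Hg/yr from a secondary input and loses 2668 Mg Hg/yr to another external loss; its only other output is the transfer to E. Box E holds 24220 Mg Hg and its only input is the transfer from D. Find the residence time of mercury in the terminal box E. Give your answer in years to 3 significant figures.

8.50 yr

Box A: F(A→B) = (2274 + 1227) − 1225 = 2276.0 Mg Hg/yr.
Box B: F(B→C) = (2276.0 + 1553) − 721.7 = 3107.3 Mg Hg/yr.
Box C: F(C→D) = (3107.3 + 1643) − 1537 = 3213.3 Mg Hg/yr.
Box D: F(D→E) = (3213.3 + 2303) − 2668 = 2848.3 Mg Hg/yr.
Box E throughput = its input = 2848.3 Mg Hg/yr; τ = 24220 / 2848.3 = 8.503 yr.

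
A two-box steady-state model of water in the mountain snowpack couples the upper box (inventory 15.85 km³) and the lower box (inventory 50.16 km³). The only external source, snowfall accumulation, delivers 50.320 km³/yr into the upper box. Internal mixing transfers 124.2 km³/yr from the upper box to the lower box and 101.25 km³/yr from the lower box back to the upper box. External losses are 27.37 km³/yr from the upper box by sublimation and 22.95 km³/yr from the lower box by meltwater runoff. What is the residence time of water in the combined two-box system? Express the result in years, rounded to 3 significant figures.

1.31 yr

For the system as a whole, the A↔B exchange is internal and contributes nothing to the throughput; only the external sinks remove mass.
M_total = 15.85 + 50.16 = 66.010 km³.
ΣF_external_out = 27.37 + 22.95 = 50.320 km³/yr.
τ = M_total / ΣF_ext = 66.010 / 50.320 = 1.312 yr.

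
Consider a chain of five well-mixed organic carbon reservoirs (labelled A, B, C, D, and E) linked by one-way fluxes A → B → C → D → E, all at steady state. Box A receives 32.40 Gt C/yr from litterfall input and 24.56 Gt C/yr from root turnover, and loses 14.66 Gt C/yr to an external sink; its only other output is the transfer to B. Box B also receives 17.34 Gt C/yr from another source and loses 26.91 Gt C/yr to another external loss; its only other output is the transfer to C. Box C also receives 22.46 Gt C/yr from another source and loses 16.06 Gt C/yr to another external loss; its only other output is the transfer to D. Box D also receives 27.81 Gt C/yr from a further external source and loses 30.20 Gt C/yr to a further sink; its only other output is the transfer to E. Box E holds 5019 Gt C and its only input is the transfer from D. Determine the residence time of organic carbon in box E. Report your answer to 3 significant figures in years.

Box A: F(A→B) = (32.40 + 24.56) − 14.66 = 42.300 Gt C/yr.
Box B: F(B→C) = (42.300 + 17.34) − 26.91 = 32.730 Gt C/yr.
Box C: F(C→D) = (32.730 + 22.46) − 16.06 = 39.130 Gt C/yr.
Box D: F(D→E) = (39.130 + 27.81) − 30.20 = 36.740 Gt C/yr.
Box E throughput = its input = 36.740 Gt C/yr; τ = 5019 / 36.740 = 136.6 yr.

137 yr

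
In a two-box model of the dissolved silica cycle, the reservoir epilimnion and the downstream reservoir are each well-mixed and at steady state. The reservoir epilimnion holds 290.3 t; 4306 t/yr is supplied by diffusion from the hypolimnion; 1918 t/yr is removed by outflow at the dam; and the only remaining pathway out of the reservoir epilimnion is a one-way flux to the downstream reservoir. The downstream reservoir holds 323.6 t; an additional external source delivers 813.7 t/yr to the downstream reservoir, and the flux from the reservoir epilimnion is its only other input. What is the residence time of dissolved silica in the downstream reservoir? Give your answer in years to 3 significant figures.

0.101 yr

Balance the reservoir epilimnion: ΣF_in = 4306.0 t/yr.
Flux to the downstream reservoir = ΣF_in − (1918) = 2388.0 t/yr.
Total input to the downstream reservoir = 2388.0 + 813.7 = 3201.7 t/yr; at steady state this equals its total output.
τ = M / F = 323.6 / 3201.7 = 0.1011 yr.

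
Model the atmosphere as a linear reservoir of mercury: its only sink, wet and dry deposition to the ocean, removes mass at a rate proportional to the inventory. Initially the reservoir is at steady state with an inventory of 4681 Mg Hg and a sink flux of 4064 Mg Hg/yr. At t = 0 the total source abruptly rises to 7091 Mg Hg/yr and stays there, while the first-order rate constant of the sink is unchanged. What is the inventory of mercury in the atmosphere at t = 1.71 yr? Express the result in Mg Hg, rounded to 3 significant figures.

7380 Mg Hg

The sink rate constant is k = F₀/M₀ = 4064/4681 = 0.8682 yr⁻¹.
Solving dM/dt = F₁ − kM with M(0) = M₀ gives M(t) = F₁/k + (M₀ − F₁/k)·e^(−kt).
F₁/k = 7091/0.8682 = 8167.6 Mg Hg; kt = 0.8682 × 1.71 = 1.485, e^(−kt) = 0.2266.
M(1.71) = 8167.6 + (4681 − 8167.6) × 0.2266 = 8167.6 − 790.0 = 7377.5 Mg Hg.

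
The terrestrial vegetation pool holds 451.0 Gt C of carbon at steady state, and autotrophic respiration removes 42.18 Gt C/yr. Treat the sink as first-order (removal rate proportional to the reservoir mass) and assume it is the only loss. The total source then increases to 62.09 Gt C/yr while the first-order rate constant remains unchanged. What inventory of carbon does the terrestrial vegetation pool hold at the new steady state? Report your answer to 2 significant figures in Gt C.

Rate constant k = F/M = 42.18 / 451.0 = 0.09353 yr⁻¹.
At the new steady state, source = k·M_new ⇒ M_new = 62.09 / 0.09353 = 663.9 Gt C.
(Equivalently M_new = M × F_new/F_old = 451.0 × 62.09/42.18.)

660 Gt C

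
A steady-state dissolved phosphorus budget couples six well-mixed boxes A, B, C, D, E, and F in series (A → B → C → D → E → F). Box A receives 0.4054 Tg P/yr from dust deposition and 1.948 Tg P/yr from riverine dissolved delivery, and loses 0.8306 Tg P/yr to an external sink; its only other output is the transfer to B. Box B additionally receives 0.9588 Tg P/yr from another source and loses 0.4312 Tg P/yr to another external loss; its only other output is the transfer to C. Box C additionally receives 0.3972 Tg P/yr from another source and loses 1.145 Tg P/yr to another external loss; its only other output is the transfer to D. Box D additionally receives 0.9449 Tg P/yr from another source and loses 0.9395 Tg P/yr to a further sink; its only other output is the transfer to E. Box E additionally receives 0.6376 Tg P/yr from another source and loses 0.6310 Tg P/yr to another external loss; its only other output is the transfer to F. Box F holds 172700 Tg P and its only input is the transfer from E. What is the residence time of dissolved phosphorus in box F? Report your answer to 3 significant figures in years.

Box A: F(A→B) = (0.4054 + 1.948) − 0.8306 = 1.5228 Tg P/yr.
Box B: F(B→C) = (1.5228 + 0.9588) − 0.4312 = 2.0504 Tg P/yr.
Box C: F(C→D) = (2.0504 + 0.3972) − 1.145 = 1.3026 Tg P/yr.
Box D: F(D→E) = (1.3026 + 0.9449) − 0.9395 = 1.3080 Tg P/yr.
Box E: F(E→F) = (1.3080 + 0.6376) − 0.6310 = 1.3146 Tg P/yr.
Box F throughput = its input = 1.3146 Tg P/yr; τ = 172700 / 1.3146 = 131400 yr.

131000 yr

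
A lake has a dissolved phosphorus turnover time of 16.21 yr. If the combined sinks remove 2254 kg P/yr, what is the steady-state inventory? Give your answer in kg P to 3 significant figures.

36500 kg P

τ = M/F ⇒ M = τ × F = 16.21 × 2254 = 36540 kg P.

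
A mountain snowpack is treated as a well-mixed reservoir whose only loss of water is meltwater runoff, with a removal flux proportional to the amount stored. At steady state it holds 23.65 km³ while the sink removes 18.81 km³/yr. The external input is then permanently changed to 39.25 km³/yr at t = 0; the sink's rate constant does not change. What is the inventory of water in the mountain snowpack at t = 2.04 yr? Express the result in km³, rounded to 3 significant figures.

τ = M₀/F₀ = 23.65/18.81 = 1.257 yr; rate constant k = 1/τ.
New steady state M_∞ = F₁/k = F₁·τ = 39.25 × 1.257 = 49.349 km³.
M(t) = M_∞ + (M₀ − M_∞)·e^(−t/τ); t/τ = 2.04/1.257 = 1.623, so e^(−t/τ) = 0.1974.
M(t) = 49.349 − 25.70 × 0.1974 = 44.276 km³.

44.3 km³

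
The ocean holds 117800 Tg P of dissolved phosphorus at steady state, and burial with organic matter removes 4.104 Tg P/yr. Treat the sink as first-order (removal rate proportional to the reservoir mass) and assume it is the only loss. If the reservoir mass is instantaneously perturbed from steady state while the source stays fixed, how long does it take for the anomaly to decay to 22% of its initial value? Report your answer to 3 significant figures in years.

For a linear reservoir the anomaly decays as exp(−t/τ) with τ = M/F = 117800/4.104 = 28700 yr.
exp(−t/τ) = 0.22 ⇒ t = −τ ln(0.22) = 28700 × 1.514 = 43460 yr.

43500 yr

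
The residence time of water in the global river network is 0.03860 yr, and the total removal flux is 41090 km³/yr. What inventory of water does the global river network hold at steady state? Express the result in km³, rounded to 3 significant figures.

τ = M/F ⇒ M = τ × F = 0.03860 × 41090 = 1586 km³.

1590 km³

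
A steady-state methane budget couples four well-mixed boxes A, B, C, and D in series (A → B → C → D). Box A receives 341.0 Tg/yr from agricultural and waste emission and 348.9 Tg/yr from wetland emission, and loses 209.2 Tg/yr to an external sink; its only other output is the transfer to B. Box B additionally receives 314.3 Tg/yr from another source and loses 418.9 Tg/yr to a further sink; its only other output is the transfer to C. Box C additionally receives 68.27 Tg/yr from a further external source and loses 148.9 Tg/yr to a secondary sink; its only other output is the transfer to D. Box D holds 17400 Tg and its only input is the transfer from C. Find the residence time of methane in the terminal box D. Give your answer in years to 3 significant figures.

58.9 yr

Box A: F(A→B) = (341.0 + 348.9) − 209.2 = 480.70 Tg/yr.
Box B: F(B→C) = (480.70 + 314.3) − 418.9 = 376.10 Tg/yr.
Box C: F(C→D) = (376.10 + 68.27) − 148.9 = 295.47 Tg/yr.
Box D throughput = its input = 295.47 Tg/yr; τ = 17400 / 295.47 = 58.89 yr.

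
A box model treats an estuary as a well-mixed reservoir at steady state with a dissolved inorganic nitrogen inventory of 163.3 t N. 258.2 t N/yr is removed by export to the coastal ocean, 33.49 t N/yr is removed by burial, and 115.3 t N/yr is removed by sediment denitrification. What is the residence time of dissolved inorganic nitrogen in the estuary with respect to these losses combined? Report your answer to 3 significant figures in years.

0.401 yr

Total removal = 258.2 + 33.49 + 115.3 = 406.99 t N/yr.
τ = M / ΣF_out = 163.3 / 406.99 = 0.4012 yr.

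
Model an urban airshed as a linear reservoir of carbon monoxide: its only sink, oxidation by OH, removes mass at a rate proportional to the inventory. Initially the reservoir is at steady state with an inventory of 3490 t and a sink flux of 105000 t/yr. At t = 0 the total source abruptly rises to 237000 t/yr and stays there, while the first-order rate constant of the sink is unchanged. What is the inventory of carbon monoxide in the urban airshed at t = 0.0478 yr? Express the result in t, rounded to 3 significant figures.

6840 t

Residence time τ = M₀/F₀ = 0.03324 yr. The eventual steady state is M_∞ = M₀·(F₁/F₀) = 3490 × 237000/105000 = 7877.4 t.
The anomaly ΔM(t) = M(t) − M_∞ decays as ΔM₀·e^(−t/τ) with ΔM₀ = 3490 − 7877.4 = −4387 t.
At t = 0.0478 yr, e^(−t/τ) = e^(−1.438) = 0.2374, so ΔM = −1041 t and M = 7877.4 − 1041 = 6836.0 t.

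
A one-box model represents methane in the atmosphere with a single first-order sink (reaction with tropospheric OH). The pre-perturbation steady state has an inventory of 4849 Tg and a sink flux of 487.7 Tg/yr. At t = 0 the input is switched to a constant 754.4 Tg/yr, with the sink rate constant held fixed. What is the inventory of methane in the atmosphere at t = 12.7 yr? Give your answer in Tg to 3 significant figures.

τ = M₀/F₀ = 4849/487.7 = 9.943 yr; rate constant k = 1/τ.
New steady state M_∞ = F₁/k = F₁·τ = 754.4 × 9.943 = 7500.7 Tg.
M(t) = M_∞ + (M₀ − M_∞)·e^(−t/τ); t/τ = 12.7/9.943 = 1.277, so e^(−t/τ) = 0.2788.
M(t) = 7500.7 − 2652 × 0.2788 = 6761.5 Tg.

6760 Tg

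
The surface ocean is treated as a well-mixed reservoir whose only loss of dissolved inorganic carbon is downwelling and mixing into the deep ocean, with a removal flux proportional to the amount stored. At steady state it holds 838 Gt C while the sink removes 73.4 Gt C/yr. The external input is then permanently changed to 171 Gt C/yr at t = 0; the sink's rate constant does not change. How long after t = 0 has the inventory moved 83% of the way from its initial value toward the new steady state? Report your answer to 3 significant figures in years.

τ = M₀/F₀ = 838/73.4 = 11.42 yr.
The remaining gap fraction is e^(−t/τ); 83% covered ⇒ e^(−t/τ) = 0.170.
t = −τ ln(0.170) = 11.42 × 1.772 = 20.23 yr.

20.2 yr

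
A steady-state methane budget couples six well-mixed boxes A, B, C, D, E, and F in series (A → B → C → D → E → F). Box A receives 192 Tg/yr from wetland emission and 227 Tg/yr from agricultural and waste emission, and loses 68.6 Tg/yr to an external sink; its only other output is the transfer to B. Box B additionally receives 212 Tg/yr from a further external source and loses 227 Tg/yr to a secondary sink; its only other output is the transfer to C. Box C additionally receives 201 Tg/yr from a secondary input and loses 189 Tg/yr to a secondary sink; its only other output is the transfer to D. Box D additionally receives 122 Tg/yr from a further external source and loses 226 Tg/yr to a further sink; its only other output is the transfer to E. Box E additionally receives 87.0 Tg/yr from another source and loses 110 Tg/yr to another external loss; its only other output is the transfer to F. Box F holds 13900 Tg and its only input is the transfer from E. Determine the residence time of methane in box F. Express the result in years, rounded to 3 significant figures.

63.1 yr

Box A: F(A→B) = (192 + 227) − 68.6 = 350.40 Tg/yr.
Box B: F(B→C) = (350.40 + 212) − 227 = 335.40 Tg/yr.
Box C: F(C→D) = (335.40 + 201) − 189 = 347.40 Tg/yr.
Box D: F(D→E) = (347.40 + 122) − 226 = 243.40 Tg/yr.
Box E: F(E→F) = (243.40 + 87.0) − 110 = 220.40 Tg/yr.
Box F throughput = its input = 220.40 Tg/yr; τ = 13900 / 220.40 = 63.07 yr.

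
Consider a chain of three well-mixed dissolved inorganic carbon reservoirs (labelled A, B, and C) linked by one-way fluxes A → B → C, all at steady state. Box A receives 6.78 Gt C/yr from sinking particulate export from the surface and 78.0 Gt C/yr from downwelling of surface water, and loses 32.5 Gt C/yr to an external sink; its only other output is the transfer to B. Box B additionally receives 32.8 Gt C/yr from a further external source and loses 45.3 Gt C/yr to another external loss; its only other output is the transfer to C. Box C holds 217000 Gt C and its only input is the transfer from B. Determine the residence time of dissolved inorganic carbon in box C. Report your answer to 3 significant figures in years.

Box A: F(A→B) = (6.78 + 78.0) − 32.5 = 52.280 Gt C/yr.
Box B: F(B→C) = (52.280 + 32.8) − 45.3 = 39.780 Gt C/yr.
Box C throughput = its input = 39.780 Gt C/yr; τ = 217000 / 39.780 = 5455 yr.

5460 yr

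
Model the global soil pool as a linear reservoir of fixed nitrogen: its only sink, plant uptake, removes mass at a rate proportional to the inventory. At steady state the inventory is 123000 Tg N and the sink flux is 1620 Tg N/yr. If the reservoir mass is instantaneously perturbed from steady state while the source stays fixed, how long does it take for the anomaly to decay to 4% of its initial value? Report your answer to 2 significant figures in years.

240 yr

For a linear reservoir the anomaly decays as exp(−t/τ) with τ = M/F = 123000/1620 = 75.93 yr.
exp(−t/τ) = 0.04 ⇒ t = −τ ln(0.04) = 75.93 × 3.219 = 244.4 yr.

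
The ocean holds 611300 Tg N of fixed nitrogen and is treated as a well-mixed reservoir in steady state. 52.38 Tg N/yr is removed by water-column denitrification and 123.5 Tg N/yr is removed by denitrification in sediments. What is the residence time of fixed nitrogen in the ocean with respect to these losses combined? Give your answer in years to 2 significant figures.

Total removal = 52.38 + 123.5 = 175.88 Tg N/yr.
τ = M / ΣF_out = 611300 / 175.88 = 3476 yr.

3500 yr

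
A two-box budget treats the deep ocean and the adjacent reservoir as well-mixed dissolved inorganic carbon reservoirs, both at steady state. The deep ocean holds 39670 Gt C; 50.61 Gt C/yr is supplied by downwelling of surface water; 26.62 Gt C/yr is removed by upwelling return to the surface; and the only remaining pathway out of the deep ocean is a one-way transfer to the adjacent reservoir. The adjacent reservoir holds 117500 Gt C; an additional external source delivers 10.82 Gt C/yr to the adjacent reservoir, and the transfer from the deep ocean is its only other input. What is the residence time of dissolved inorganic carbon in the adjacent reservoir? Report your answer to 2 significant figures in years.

3400 yr

Balance the deep ocean: ΣF_in = 50.610 Gt C/yr.
Transfer to the adjacent reservoir = ΣF_in − (26.62) = 23.990 Gt C/yr.
Total input to the adjacent reservoir = 23.990 + 10.82 = 34.810 Gt C/yr; at steady state this equals its total output.
τ = M / F = 117500 / 34.810 = 3375 yr.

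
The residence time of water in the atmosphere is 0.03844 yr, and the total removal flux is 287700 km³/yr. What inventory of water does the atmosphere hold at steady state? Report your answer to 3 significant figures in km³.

τ = M/F ⇒ M = τ × F = 0.03844 × 287700 = 11060 km³.

11100 km³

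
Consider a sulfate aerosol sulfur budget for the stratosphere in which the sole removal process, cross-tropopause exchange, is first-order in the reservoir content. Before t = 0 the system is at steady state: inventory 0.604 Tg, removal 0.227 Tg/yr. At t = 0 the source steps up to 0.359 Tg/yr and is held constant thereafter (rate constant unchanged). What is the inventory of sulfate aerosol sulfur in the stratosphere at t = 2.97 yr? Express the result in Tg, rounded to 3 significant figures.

0.840 Tg

Residence time τ = M₀/F₀ = 2.661 yr. The eventual steady state is M_∞ = M₀·(F₁/F₀) = 0.604 × 0.359/0.227 = 0.95522 Tg.
The anomaly ΔM(t) = M(t) − M_∞ decays as ΔM₀·e^(−t/τ) with ΔM₀ = 0.604 − 0.95522 = −0.3512 Tg.
At t = 2.97 yr, e^(−t/τ) = e^(−1.116) = 0.3275, so ΔM = −0.1150 Tg and M = 0.95522 − 0.1150 = 0.84019 Tg.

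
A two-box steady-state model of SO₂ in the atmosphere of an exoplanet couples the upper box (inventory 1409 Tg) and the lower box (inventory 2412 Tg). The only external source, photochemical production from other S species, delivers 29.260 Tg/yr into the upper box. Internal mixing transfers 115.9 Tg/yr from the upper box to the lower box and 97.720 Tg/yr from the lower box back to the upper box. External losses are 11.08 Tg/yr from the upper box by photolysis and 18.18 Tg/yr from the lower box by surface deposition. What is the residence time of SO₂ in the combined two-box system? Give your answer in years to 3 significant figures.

131 yr

For the system as a whole, the A↔B exchange is internal and contributes nothing to the throughput; only the external sinks remove mass.
M_total = 1409 + 2412 = 3821.0 Tg.
ΣF_external_out = 11.08 + 18.18 = 29.260 Tg/yr.
τ = M_total / ΣF_ext = 3821.0 / 29.260 = 130.6 yr.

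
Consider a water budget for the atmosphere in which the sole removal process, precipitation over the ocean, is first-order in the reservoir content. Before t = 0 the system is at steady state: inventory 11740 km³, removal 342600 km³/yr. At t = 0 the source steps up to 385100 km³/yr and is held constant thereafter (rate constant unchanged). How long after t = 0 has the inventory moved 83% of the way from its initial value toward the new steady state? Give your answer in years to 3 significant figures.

τ = M₀/F₀ = 11740/342600 = 0.03427 yr.
The remaining gap fraction is e^(−t/τ); 83% covered ⇒ e^(−t/τ) = 0.170.
t = −τ ln(0.170) = 0.03427 × 1.772 = 0.06072 yr.

0.0607 yr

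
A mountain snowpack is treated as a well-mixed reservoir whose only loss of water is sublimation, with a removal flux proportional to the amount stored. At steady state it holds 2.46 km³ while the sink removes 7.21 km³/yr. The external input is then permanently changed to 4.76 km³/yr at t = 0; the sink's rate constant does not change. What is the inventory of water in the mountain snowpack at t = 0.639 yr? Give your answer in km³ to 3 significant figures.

1.75 km³

τ = M₀/F₀ = 2.46/7.21 = 0.3412 yr; rate constant k = 1/τ.
New steady state M_∞ = F₁/k = F₁·τ = 4.76 × 0.3412 = 1.6241 km³.
M(t) = M_∞ + (M₀ − M_∞)·e^(−t/τ); t/τ = 0.639/0.3412 = 1.873, so e^(−t/τ) = 0.1537.
M(t) = 1.6241 + 0.8359 × 0.1537 = 1.7525 km³.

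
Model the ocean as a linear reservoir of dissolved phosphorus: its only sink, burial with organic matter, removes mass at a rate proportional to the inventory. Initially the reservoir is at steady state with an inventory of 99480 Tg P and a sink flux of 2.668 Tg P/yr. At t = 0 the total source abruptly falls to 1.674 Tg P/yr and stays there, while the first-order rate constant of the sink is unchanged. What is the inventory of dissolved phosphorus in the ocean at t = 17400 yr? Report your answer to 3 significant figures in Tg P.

The sink rate constant is k = F₀/M₀ = 2.668/99480 = 2.682×10^-5 yr⁻¹.
Solving dM/dt = F₁ − kM with M(0) = M₀ gives M(t) = F₁/k + (M₀ − F₁/k)·e^(−kt).
F₁/k = 1.674/2.682×10^-5 = 62417 Tg P; kt = 2.682×10^-5 × 17400 = 0.4667, e^(−kt) = 0.6271.
M(17400) = 62417 + (99480 − 62417) × 0.6271 = 62417 + 23240 = 85659 Tg P.

85700 Tg P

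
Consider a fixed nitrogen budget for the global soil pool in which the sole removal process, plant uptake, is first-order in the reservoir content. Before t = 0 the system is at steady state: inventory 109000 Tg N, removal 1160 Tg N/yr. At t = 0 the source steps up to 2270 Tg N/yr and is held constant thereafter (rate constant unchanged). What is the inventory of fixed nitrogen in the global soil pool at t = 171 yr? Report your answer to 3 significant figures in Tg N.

τ = M₀/F₀ = 109000/1160 = 93.97 yr; rate constant k = 1/τ.
New steady state M_∞ = F₁/k = F₁·τ = 2270 × 93.97 = 213300 Tg N.
M(t) = M_∞ + (M₀ − M_∞)·e^(−t/τ); t/τ = 171/93.97 = 1.820, so e^(−t/τ) = 0.1621.
M(t) = 213300 − 104300 × 0.1621 = 196400 Tg N.

196000 Tg N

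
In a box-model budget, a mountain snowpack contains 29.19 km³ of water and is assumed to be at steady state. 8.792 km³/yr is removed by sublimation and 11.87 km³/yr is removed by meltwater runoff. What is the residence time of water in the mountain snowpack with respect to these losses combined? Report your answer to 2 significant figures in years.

1.4 yr

Total removal = 8.792 + 11.87 = 20.662 km³/yr.
τ = M / ΣF_out = 29.19 / 20.662 = 1.413 yr.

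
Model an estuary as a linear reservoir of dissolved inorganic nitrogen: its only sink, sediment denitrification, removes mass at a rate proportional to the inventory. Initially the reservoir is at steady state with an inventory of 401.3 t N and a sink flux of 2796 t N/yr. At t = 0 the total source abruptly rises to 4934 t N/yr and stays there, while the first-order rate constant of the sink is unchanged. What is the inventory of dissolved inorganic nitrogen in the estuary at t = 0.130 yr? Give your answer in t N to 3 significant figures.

584 t N

τ = M₀/F₀ = 401.3/2796 = 0.1435 yr; rate constant k = 1/τ.
New steady state M_∞ = F₁/k = F₁·τ = 4934 × 0.1435 = 708.16 t N.
M(t) = M_∞ + (M₀ − M_∞)·e^(−t/τ); t/τ = 0.130/0.1435 = 0.9058, so e^(−t/τ) = 0.4042.
M(t) = 708.16 − 306.9 × 0.4042 = 584.12 t N.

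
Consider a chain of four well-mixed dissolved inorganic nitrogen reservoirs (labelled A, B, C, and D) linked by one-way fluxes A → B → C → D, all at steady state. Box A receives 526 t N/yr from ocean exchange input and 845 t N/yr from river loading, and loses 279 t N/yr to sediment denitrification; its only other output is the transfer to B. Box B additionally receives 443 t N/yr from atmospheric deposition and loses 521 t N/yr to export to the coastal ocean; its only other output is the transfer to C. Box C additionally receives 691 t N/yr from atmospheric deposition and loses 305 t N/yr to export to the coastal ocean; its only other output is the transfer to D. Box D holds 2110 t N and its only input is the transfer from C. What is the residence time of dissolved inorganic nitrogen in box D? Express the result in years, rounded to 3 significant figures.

Box A: F(A→B) = (526 + 845) − 279 = 1092.0 t N/yr.
Box B: F(B→C) = (1092.0 + 443) − 521 = 1014.0 t N/yr.
Box C: F(C→D) = (1014.0 + 691) − 305 = 1400.0 t N/yr.
Box D throughput = its input = 1400.0 t N/yr; τ = 2110 / 1400.0 = 1.507 yr.

1.51 yr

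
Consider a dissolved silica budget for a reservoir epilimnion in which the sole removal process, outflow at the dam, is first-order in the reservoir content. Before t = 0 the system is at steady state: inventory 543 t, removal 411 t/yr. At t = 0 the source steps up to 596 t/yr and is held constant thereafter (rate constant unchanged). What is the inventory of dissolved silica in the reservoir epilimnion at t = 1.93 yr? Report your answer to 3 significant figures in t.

731 t

Residence time τ = M₀/F₀ = 1.321 yr. The eventual steady state is M_∞ = M₀·(F₁/F₀) = 543 × 596/411 = 787.42 t.
The anomaly ΔM(t) = M(t) − M_∞ decays as ΔM₀·e^(−t/τ) with ΔM₀ = 543 − 787.42 = −244.4 t.
At t = 1.93 yr, e^(−t/τ) = e^(−1.461) = 0.2320, so ΔM = −56.72 t and M = 787.42 − 56.72 = 730.70 t.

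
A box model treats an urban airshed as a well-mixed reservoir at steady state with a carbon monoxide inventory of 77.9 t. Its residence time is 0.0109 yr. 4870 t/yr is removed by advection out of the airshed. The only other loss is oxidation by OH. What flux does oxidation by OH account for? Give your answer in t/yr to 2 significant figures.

2300 t/yr

Total removal F = M/τ = 77.9 / 0.0109 = 7147 t/yr.
Oxidation by OH = F − (4870) = 7147 − 4870 = 2277 t/yr.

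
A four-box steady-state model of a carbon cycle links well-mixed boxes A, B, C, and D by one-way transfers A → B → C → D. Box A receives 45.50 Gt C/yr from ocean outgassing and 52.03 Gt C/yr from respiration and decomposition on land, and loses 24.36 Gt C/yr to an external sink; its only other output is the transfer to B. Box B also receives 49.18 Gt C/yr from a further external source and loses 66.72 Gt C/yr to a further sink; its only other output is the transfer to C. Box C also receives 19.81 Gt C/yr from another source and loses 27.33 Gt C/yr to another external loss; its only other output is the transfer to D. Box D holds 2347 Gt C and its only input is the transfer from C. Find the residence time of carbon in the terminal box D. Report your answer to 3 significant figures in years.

Box A: F(A→B) = (45.50 + 52.03) − 24.36 = 73.170 Gt C/yr.
Box B: F(B→C) = (73.170 + 49.18) − 66.72 = 55.630 Gt C/yr.
Box C: F(C→D) = (55.630 + 19.81) − 27.33 = 48.110 Gt C/yr.
Box D throughput = its input = 48.110 Gt C/yr; τ = 2347 / 48.110 = 48.78 yr.

48.8 yr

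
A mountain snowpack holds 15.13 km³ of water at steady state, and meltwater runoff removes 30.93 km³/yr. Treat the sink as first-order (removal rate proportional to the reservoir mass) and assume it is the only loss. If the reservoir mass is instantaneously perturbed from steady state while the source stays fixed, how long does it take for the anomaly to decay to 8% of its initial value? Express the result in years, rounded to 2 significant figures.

For a linear reservoir the anomaly decays as exp(−t/τ) with τ = M/F = 15.13/30.93 = 0.4892 yr.
exp(−t/τ) = 0.08 ⇒ t = −τ ln(0.08) = 0.4892 × 2.526 = 1.236 yr.

1.2 yr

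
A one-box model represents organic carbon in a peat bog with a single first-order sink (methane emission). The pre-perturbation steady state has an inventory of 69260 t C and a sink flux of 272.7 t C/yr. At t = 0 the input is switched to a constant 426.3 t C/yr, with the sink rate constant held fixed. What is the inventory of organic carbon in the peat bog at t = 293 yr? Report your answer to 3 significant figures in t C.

96000 t C

The sink rate constant is k = F₀/M₀ = 272.7/69260 = 0.003937 yr⁻¹.
Solving dM/dt = F₁ − kM with M(0) = M₀ gives M(t) = F₁/k + (M₀ − F₁/k)·e^(−kt).
F₁/k = 426.3/0.003937 = 108270 t C; kt = 0.003937 × 293 = 1.154, e^(−kt) = 0.3155.
M(293) = 108270 + (69260 − 108270) × 0.3155 = 108270 − 12310 = 95964 t C.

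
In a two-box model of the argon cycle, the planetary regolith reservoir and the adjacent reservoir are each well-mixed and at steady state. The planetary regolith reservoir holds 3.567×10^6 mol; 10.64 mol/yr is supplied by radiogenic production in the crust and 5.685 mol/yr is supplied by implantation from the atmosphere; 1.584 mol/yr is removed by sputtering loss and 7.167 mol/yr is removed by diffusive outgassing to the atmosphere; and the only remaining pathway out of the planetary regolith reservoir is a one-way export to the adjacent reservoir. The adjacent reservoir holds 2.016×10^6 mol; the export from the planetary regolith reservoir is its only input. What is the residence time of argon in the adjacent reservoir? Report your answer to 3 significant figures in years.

266000 yr

Balance the planetary regolith reservoir: ΣF_in = 10.64 + 5.685 = 16.325 mol/yr.
Export to the adjacent reservoir = ΣF_in − (1.584 + 7.167) = 7.5740 mol/yr.
At steady state the output of the adjacent reservoir equals its input, 7.5740 mol/yr.
τ = M / F = 2.016×10^6 / 7.5740 = 266200 yr.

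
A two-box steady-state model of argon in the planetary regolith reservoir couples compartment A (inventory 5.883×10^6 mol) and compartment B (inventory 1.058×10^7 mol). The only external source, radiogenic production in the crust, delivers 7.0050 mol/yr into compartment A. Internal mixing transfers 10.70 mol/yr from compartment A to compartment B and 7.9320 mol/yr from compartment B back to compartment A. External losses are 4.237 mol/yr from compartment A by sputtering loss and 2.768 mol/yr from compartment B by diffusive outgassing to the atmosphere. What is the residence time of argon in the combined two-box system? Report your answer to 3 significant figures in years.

Treat the two boxes together as one reservoir: the mixing fluxes between them are internal recycling, so τ = ΣM / Σ(external losses).
M_total = 5.883×10^6 + 1.058×10^7 = 1.6463×10^7 mol.
ΣF_external_out = 4.237 + 2.768 = 7.0050 mol/yr.
τ = M_total / ΣF_ext = 1.6463×10^7 / 7.0050 = 2.350×10^6 yr.

2.35×10^6 yr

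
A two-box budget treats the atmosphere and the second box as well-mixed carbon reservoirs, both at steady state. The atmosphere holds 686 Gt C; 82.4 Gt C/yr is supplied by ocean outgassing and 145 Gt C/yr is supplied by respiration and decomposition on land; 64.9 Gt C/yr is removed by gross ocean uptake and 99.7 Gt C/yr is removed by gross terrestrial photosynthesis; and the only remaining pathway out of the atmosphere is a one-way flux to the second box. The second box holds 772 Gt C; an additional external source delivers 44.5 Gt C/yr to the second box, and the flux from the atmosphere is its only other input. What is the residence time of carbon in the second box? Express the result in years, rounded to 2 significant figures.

7.2 yr

Balance the atmosphere: ΣF_in = 82.4 + 145 = 227.40 Gt C/yr.
Flux to the second box = ΣF_in − (64.9 + 99.7) = 62.800 Gt C/yr.
Total input to the second box = 62.800 + 44.5 = 107.30 Gt C/yr; at steady state this equals its total output.
τ = M / F = 772 / 107.30 = 7.195 yr.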